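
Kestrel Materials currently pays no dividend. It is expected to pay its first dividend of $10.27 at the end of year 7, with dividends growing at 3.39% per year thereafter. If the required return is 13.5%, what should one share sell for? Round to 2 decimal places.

$47.52

Deferred-dividend DDM. At t=6 the remaining stream is a growing perpetuity with first payment D_7 = 10.27.
V_6 = D_7/(r−g) = 10.27/(0.135−0.0339) = 101.5826
P₀ = V_6/(1+r)^6 = 101.5826/(1+0.135)^6 = 47.5165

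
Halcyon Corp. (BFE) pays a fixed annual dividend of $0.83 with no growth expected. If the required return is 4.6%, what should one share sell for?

$18.04

Zero-growth DDM (perpetuity): P₀ = D/r = 0.83 / 0.046 = 18.0435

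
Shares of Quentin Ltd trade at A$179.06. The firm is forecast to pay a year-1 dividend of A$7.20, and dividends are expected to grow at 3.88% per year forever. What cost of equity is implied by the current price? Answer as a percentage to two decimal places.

7.90%

Rearranging the constant-growth DDM: r = D₁/P₀ + g.
r = 7.2000 / 179.06 + 0.0388 = 0.04021 + 0.0388 = 0.07901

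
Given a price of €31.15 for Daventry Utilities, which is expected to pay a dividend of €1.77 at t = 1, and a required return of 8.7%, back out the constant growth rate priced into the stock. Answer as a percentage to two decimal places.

From P₀ = D₁/(r − g), the implied growth is g = r − D₁/P₀.
g = 0.087 − 1.77/31.15 = 0.087 − 0.05682 = 0.03018

3.02%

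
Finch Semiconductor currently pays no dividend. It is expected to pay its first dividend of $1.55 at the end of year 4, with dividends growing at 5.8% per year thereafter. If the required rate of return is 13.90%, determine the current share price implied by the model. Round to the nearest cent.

$12.95

Deferred-dividend DDM. At t=3 the remaining stream is a growing perpetuity with first payment D_4 = 1.55.
V_3 = D_4/(r−g) = 1.55/(0.139−0.058) = 19.1358
P₀ = V_3/(1+r)^3 = 19.1358/(1+0.139)^3 = 12.9502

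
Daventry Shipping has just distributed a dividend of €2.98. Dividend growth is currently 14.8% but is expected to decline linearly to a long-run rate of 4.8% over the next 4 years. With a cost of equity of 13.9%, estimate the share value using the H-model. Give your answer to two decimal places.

H-model: P₀ = D₀[(1+g_L) + H(g_S−g_L)]/(r−g_L), with H = 4/2 = 2.
P₀ = 2.98 × [(1+0.048) + 2×(0.148−0.048)] / (0.139−0.048)
   = 2.98 × 1.2480 / 0.091 = 40.8686

€40.87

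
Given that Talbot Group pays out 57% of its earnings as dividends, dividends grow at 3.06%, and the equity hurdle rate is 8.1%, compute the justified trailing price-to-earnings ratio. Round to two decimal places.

11.66

Justified trailing P/E = b(1+g)/(r−g) = 0.57×(1+0.0306)/(0.081−0.0306) = 11.6556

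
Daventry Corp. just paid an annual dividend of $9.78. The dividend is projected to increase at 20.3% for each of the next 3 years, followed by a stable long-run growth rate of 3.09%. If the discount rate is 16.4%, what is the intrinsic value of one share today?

$114.97

Two-stage DDM. Project D₁…D_3 at 0.203, terminal growth 0.0309, discount at r = 0.164.
D_1 = 11.7653
D_2 = 14.1537
D_3 = 17.0269
Terminal value at t=3: TV = D_4/(r−g) = 17.5530/(0.164−0.0309) = 131.8786
P₀ = 11.7653/(1+0.164)^1 + 14.1537/(1+0.164)^2 + 17.0269/(1+0.164)^3 + 131.8786/(1+0.164)^3 = 114.9714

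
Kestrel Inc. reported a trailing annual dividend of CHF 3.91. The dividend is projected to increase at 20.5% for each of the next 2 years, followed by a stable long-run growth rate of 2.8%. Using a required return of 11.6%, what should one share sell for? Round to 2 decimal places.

CHF 62.03

Two-stage DDM. Project D₁…D_2 at 0.205, terminal growth 0.028, discount at r = 0.116.
D_1 = 4.7116
D_2 = 5.6774
Terminal value at t=2: TV = D_3/(r−g) = 5.8364/(0.116−0.028) = 66.3226
P₀ = 4.7116/(1+0.116)^1 + 5.6774/(1+0.116)^2 + 66.3226/(1+0.116)^2 = 62.0320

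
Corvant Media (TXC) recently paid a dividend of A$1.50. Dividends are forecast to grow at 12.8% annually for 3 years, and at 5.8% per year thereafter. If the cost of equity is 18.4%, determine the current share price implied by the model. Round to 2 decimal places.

A$14.98

Two-stage DDM. Project D₁…D_3 at 0.128, terminal growth 0.058, discount at r = 0.184.
D_1 = 1.6920
D_2 = 1.9086
D_3 = 2.1529
Terminal value at t=3: TV = D_4/(r−g) = 2.2777/(0.184−0.058) = 18.0773
P₀ = 1.6920/(1+0.184)^1 + 1.9086/(1+0.184)^2 + 2.1529/(1+0.184)^3 + 18.0773/(1+0.184)^3 = 14.9789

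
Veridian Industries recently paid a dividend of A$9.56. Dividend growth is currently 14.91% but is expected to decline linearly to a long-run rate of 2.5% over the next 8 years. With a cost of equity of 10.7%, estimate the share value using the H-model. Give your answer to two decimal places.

A$177.37

H-model: P₀ = D₀[(1+g_L) + H(g_S−g_L)]/(r−g_L), with H = 8/2 = 4.
P₀ = 9.56 × [(1+0.025) + 4×(0.1491−0.025)] / (0.107−0.025)
   = 9.56 × 1.5214 / 0.082 = 177.3730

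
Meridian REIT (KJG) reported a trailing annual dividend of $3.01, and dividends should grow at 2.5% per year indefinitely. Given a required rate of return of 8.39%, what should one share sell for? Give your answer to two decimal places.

$52.38

Gordon growth model: P₀ = D₁/(r − g). D₁ = 3.01 × (1 + 0.025) = 3.0852.
P₀ = 3.0852 / (0.0839 − 0.025) = 3.0852 / 0.0589 = 52.3812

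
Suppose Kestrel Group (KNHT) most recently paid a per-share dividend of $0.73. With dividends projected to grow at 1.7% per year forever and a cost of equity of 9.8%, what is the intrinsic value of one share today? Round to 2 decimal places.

$9.17

Gordon growth model: P₀ = D₁/(r − g). D₁ = 0.73 × (1 + 0.017) = 0.7424.
P₀ = 0.7424 / (0.098 − 0.017) = 0.7424 / 0.081 = 9.1656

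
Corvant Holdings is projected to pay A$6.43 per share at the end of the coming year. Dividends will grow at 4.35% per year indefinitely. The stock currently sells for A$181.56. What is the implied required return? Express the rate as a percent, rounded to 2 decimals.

Rearranging the constant-growth DDM: r = D₁/P₀ + g.
r = 6.4300 / 181.56 + 0.0435 = 0.03542 + 0.0435 = 0.07892

7.89%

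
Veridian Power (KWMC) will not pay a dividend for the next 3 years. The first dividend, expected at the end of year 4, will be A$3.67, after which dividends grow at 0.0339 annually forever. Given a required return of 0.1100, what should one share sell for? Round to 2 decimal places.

Deferred-dividend DDM. At t=3 the remaining stream is a growing perpetuity with first payment D_4 = 3.67.
V_3 = D_4/(r−g) = 3.67/(0.11−0.0339) = 48.2260
P₀ = V_3/(1+r)^3 = 48.2260/(1+0.11)^3 = 35.2624

A$35.26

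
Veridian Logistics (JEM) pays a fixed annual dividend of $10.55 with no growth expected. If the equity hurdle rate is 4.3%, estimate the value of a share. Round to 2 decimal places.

Zero-growth DDM (perpetuity): P₀ = D/r = 10.55 / 0.043 = 245.3488

$245.35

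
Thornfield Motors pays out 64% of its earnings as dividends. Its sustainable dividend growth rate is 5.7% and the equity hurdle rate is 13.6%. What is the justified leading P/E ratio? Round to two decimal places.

8.10

Justified leading P/E = b/(r−g) = 0.64/(0.136−0.057) = 8.1013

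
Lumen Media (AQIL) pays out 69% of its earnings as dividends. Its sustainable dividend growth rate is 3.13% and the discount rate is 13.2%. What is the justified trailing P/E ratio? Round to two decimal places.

Justified trailing P/E = b(1+g)/(r−g) = 0.69×(1+0.0313)/(0.132−0.0313) = 7.0665

7.07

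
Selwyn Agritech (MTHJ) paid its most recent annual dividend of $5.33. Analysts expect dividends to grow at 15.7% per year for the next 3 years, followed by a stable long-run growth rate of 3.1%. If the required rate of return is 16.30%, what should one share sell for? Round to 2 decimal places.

Two-stage DDM. Project D₁…D_3 at 0.157, terminal growth 0.031, discount at r = 0.163.
D_1 = 6.1668
D_2 = 7.1350
D_3 = 8.2552
Terminal value at t=3: TV = D_4/(r−g) = 8.5111/(0.163−0.031) = 64.4781
P₀ = 6.1668/(1+0.163)^1 + 7.1350/(1+0.163)^2 + 8.2552/(1+0.163)^3 + 64.4781/(1+0.163)^3 = 56.8151

$56.82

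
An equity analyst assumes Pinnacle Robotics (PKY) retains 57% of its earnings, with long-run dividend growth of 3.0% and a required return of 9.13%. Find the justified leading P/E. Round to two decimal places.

Payout ratio b = 1 − 0.57 = 0.43.
Justified leading P/E = b/(r−g) = 0.43/(0.0913−0.03) = 7.0147

7.01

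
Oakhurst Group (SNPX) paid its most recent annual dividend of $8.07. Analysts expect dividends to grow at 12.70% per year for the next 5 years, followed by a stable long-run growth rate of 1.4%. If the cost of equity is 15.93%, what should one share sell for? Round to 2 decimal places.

$86.00

Two-stage DDM. Project D₁…D_5 at 0.127, terminal growth 0.014, discount at r = 0.1593.
D_1 = 9.0949
D_2 = 10.2499
D_3 = 11.5517
D_4 = 13.0187
D_5 = 14.6721
Terminal value at t=5: TV = D_6/(r−g) = 14.8775/(0.1593−0.014) = 102.3919
P₀ = 9.0949/(1+0.1593)^1 + 10.2499/(1+0.1593)^2 + 11.5517/(1+0.1593)^3 + 13.0187/(1+0.1593)^4 + 14.6721/(1+0.1593)^5 + 102.3919/(1+0.1593)^5 = 85.9975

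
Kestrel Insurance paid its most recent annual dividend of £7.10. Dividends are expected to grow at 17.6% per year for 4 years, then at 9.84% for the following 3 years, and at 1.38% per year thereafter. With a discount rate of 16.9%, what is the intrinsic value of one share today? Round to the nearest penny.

Three-stage DDM. Project D₁…D_7; terminal Gordon value at t=7 with g = 0.0138; discount at r = 0.169.
D_1 = 8.3496
D_2 = 9.8191
D_3 = 11.5473
D_4 = 13.5796
D_5 = 14.9159
D_6 = 16.3836
D_7 = 17.9957
TV_7 = 18.2441/(0.169−0.0138) = 117.5519
P₀ = Σ Dₜ/(1+r)ᵗ + TV_7/(1+r)^7 = 87.5149

£87.51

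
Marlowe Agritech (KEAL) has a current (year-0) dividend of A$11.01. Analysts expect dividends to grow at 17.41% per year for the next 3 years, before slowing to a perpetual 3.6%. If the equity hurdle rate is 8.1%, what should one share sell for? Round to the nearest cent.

A$363.82

Two-stage DDM. Project D₁…D_3 at 0.1741, terminal growth 0.036, discount at r = 0.081.
D_1 = 12.9268
D_2 = 15.1774
D_3 = 17.8198
Terminal value at t=3: TV = D_4/(r−g) = 18.4613/(0.081−0.036) = 410.2512
P₀ = 12.9268/(1+0.081)^1 + 15.1774/(1+0.081)^2 + 17.8198/(1+0.081)^3 + 410.2512/(1+0.081)^3 = 363.8207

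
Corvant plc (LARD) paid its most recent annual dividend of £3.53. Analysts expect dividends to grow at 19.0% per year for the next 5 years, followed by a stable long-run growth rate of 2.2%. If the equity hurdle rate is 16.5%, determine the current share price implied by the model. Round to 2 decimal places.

Two-stage DDM. Project D₁…D_5 at 0.19, terminal growth 0.022, discount at r = 0.165.
D_1 = 4.2007
D_2 = 4.9988
D_3 = 5.9486
D_4 = 7.0788
D_5 = 8.4238
Terminal value at t=5: TV = D_6/(r−g) = 8.6092/(0.165−0.022) = 60.2039
P₀ = 4.2007/(1+0.165)^1 + 4.9988/(1+0.165)^2 + 5.9486/(1+0.165)^3 + 7.0788/(1+0.165)^4 + 8.4238/(1+0.165)^5 + 60.2039/(1+0.165)^5 = 46.8733

£46.87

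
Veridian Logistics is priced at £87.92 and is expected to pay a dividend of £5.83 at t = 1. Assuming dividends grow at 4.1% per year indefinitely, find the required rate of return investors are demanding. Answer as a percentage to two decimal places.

Rearranging the constant-growth DDM: r = D₁/P₀ + g.
r = 5.8300 / 87.92 + 0.041 = 0.06631 + 0.041 = 0.10731

10.73%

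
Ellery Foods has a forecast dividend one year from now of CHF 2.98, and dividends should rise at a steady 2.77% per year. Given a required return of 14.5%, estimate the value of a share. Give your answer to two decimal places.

CHF 25.40

Gordon growth model: P₀ = D₁/(r − g), with D₁ = 2.98 given directly.
P₀ = 2.9800 / (0.145 − 0.0277) = 2.9800 / 0.1173 = 25.4049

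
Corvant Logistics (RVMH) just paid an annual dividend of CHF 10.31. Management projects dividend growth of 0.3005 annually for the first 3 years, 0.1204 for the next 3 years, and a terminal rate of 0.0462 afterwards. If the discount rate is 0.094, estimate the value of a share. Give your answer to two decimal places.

Three-stage DDM. Project D₁…D_6; terminal Gordon value at t=6 with g = 0.0462; discount at r = 0.094.
D_1 = 13.4082
D_2 = 17.4373
D_3 = 22.6772
D_4 = 25.4076
D_5 = 28.4666
D_6 = 31.8940
TV_6 = 33.3675/(0.094−0.0462) = 698.0650
P₀ = Σ Dₜ/(1+r)ᵗ + TV_6/(1+r)^6 = 505.8374

CHF 505.84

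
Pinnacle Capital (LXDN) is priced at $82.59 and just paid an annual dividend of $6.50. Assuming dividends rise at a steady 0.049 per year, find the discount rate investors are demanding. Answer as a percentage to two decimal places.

Rearranging the constant-growth DDM: r = D₁/P₀ + g.
D₁ = 6.50 × (1 + 0.049) = 6.8185.
r = 6.8185 / 82.59 + 0.049 = 0.08256 + 0.049 = 0.13156

13.16%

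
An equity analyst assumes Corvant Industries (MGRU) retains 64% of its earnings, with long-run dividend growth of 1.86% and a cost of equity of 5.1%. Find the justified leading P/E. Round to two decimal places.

Payout ratio b = 1 − 0.64 = 0.36.
Justified leading P/E = b/(r−g) = 0.36/(0.051−0.0186) = 11.1111

11.11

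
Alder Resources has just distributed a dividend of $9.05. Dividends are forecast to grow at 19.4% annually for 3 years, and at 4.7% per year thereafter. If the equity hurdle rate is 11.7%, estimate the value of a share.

$196.40

Two-stage DDM. Project D₁…D_3 at 0.194, terminal growth 0.047, discount at r = 0.117.
D_1 = 10.8057
D_2 = 12.9020
D_3 = 15.4050
Terminal value at t=3: TV = D_4/(r−g) = 16.1290/(0.117−0.047) = 230.4147
P₀ = 10.8057/(1+0.117)^1 + 12.9020/(1+0.117)^2 + 15.4050/(1+0.117)^3 + 230.4147/(1+0.117)^3 = 196.3978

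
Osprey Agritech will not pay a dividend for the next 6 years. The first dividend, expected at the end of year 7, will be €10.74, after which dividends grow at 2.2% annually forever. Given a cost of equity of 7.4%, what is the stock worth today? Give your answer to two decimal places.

€134.58

Deferred-dividend DDM. At t=6 the remaining stream is a growing perpetuity with first payment D_7 = 10.74.
V_6 = D_7/(r−g) = 10.74/(0.074−0.022) = 206.5385
P₀ = V_6/(1+r)^6 = 206.5385/(1+0.074)^6 = 134.5784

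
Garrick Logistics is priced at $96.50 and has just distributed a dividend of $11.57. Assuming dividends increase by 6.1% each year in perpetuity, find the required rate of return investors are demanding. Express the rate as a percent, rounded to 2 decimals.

Rearranging the constant-growth DDM: r = D₁/P₀ + g.
D₁ = 11.57 × (1 + 0.061) = 12.2758.
r = 12.2758 / 96.50 + 0.061 = 0.12721 + 0.061 = 0.18821

18.82%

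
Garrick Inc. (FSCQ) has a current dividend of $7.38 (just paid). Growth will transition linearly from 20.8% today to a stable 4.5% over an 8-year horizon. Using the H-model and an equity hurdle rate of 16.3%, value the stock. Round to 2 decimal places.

H-model: P₀ = D₀[(1+g_L) + H(g_S−g_L)]/(r−g_L), with H = 8/2 = 4.
P₀ = 7.38 × [(1+0.045) + 4×(0.208−0.045)] / (0.163−0.045)
   = 7.38 × 1.6970 / 0.118 = 106.1344

$106.13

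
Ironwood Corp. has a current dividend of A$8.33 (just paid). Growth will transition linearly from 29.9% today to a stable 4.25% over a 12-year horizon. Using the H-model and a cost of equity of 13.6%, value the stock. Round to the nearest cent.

A$229.99

H-model: P₀ = D₀[(1+g_L) + H(g_S−g_L)]/(r−g_L), with H = 12/2 = 6.
P₀ = 8.33 × [(1+0.0425) + 6×(0.299−0.0425)] / (0.136−0.0425)
   = 8.33 × 2.5815 / 0.0935 = 229.9882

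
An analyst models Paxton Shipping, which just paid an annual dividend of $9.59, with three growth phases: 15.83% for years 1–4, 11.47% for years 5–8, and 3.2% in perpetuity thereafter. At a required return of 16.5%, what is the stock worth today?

$132.37

Three-stage DDM. Project D₁…D_8; terminal Gordon value at t=8 with g = 0.032; discount at r = 0.165.
D_1 = 11.1081
D_2 = 12.8665
D_3 = 14.9033
D_4 = 17.2625
D_5 = 19.2425
D_6 = 21.4496
D_7 = 23.9098
D_8 = 26.6523
TV_8 = 27.5052/(0.165−0.032) = 206.8059
P₀ = Σ Dₜ/(1+r)ᵗ + TV_8/(1+r)^8 = 132.3690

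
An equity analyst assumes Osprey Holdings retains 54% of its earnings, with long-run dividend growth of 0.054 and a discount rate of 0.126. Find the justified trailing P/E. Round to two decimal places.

Payout ratio b = 1 − 0.54 = 0.46.
Justified trailing P/E = b(1+g)/(r−g) = 0.46×(1+0.054)/(0.126−0.054) = 6.7339

6.73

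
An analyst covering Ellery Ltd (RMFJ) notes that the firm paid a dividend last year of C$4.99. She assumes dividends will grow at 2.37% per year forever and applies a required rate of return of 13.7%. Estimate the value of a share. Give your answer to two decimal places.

C$45.09

Gordon growth model: P₀ = D₁/(r − g). D₁ = 4.99 × (1 + 0.0237) = 5.1083.
P₀ = 5.1083 / (0.137 − 0.0237) = 5.1083 / 0.1133 = 45.0862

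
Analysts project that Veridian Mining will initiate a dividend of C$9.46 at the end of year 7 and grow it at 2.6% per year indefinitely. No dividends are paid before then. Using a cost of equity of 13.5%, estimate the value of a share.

C$40.60

Deferred-dividend DDM. At t=6 the remaining stream is a growing perpetuity with first payment D_7 = 9.46.
V_6 = D_7/(r−g) = 9.46/(0.135−0.026) = 86.7890
P₀ = V_6/(1+r)^6 = 86.7890/(1+0.135)^6 = 40.5966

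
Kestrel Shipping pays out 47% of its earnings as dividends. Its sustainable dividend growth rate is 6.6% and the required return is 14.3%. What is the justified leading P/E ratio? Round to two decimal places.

6.10

Justified leading P/E = b/(r−g) = 0.47/(0.143−0.066) = 6.1039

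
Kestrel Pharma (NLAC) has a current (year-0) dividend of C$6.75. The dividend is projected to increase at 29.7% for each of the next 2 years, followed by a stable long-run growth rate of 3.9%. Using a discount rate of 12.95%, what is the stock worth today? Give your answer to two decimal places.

C$118.83

Two-stage DDM. Project D₁…D_2 at 0.297, terminal growth 0.039, discount at r = 0.1295.
D_1 = 8.7547
D_2 = 11.3549
Terminal value at t=2: TV = D_3/(r−g) = 11.7978/(0.1295−0.039) = 130.3619
P₀ = 8.7547/(1+0.1295)^1 + 11.3549/(1+0.1295)^2 + 130.3619/(1+0.1295)^2 = 118.8343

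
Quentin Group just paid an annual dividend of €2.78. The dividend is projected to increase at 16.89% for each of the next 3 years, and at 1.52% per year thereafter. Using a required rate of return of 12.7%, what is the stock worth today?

Two-stage DDM. Project D₁…D_3 at 0.1689, terminal growth 0.0152, discount at r = 0.127.
D_1 = 3.2495
D_2 = 3.7984
D_3 = 4.4399
Terminal value at t=3: TV = D_4/(r−g) = 4.5074/(0.127−0.0152) = 40.3169
P₀ = 3.2495/(1+0.127)^1 + 3.7984/(1+0.127)^2 + 4.4399/(1+0.127)^3 + 40.3169/(1+0.127)^3 = 37.1410

€37.14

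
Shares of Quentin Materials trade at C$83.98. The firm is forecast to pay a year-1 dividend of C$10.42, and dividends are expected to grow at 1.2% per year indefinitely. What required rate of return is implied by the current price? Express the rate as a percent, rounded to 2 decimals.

Rearranging the constant-growth DDM: r = D₁/P₀ + g.
r = 10.4200 / 83.98 + 0.012 = 0.12408 + 0.012 = 0.13608

13.61%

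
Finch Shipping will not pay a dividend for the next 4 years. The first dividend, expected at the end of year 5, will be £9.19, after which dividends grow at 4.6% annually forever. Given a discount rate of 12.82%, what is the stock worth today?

£69.01

Deferred-dividend DDM. At t=4 the remaining stream is a growing perpetuity with first payment D_5 = 9.19.
V_4 = D_5/(r−g) = 9.19/(0.1282−0.046) = 111.8005
P₀ = V_4/(1+r)^4 = 111.8005/(1+0.1282)^4 = 69.0080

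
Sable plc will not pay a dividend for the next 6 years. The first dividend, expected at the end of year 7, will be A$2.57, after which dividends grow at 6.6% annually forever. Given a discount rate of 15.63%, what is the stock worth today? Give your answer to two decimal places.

A$11.91

Deferred-dividend DDM. At t=6 the remaining stream is a growing perpetuity with first payment D_7 = 2.57.
V_6 = D_7/(r−g) = 2.57/(0.1563−0.066) = 28.4607
P₀ = V_6/(1+r)^6 = 28.4607/(1+0.1563)^6 = 11.9075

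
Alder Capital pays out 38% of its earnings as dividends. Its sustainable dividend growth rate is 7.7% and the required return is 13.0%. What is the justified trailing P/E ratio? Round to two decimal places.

Justified trailing P/E = b(1+g)/(r−g) = 0.38×(1+0.077)/(0.13−0.077) = 7.7219

7.72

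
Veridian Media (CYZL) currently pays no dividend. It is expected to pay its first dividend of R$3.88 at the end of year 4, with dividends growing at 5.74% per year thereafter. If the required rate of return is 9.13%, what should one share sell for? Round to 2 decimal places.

R$88.06

Deferred-dividend DDM. At t=3 the remaining stream is a growing perpetuity with first payment D_4 = 3.88.
V_3 = D_4/(r−g) = 3.88/(0.0913−0.0574) = 114.4543
P₀ = V_3/(1+r)^3 = 114.4543/(1+0.0913)^3 = 88.0642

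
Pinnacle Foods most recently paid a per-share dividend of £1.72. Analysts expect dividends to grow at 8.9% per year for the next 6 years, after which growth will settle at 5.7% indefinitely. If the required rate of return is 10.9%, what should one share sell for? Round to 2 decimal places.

£41.03

Two-stage DDM. Project D₁…D_6 at 0.089, terminal growth 0.057, discount at r = 0.109.
D_1 = 1.8731
D_2 = 2.0398
D_3 = 2.2213
D_4 = 2.4190
D_5 = 2.6343
D_6 = 2.8688
Terminal value at t=6: TV = D_7/(r−g) = 3.0323/(0.109−0.057) = 58.3133
P₀ = 1.8731/(1+0.109)^1 + 2.0398/(1+0.109)^2 + 2.2213/(1+0.109)^3 + 2.4190/(1+0.109)^4 + 2.6343/(1+0.109)^5 + 2.8688/(1+0.109)^6 + 58.3133/(1+0.109)^6 = 41.0335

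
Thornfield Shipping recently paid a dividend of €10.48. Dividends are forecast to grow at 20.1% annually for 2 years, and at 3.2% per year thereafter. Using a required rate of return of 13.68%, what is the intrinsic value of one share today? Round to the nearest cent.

Two-stage DDM. Project D₁…D_2 at 0.201, terminal growth 0.032, discount at r = 0.1368.
D_1 = 12.5865
D_2 = 15.1164
Terminal value at t=2: TV = D_3/(r−g) = 15.6001/(0.1368−0.032) = 148.8558
P₀ = 12.5865/(1+0.1368)^1 + 15.1164/(1+0.1368)^2 + 148.8558/(1+0.1368)^2 = 137.9544

€137.95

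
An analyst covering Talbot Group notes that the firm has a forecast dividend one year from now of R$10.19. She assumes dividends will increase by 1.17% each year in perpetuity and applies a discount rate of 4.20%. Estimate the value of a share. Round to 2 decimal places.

R$336.30

Gordon growth model: P₀ = D₁/(r − g), with D₁ = 10.19 given directly.
P₀ = 10.1900 / (0.042 − 0.0117) = 10.1900 / 0.0303 = 336.3036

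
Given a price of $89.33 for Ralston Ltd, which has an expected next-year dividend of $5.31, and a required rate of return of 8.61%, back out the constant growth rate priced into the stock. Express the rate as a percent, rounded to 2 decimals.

2.67%

From P₀ = D₁/(r − g), the implied growth is g = r − D₁/P₀.
g = 0.0861 − 5.31/89.33 = 0.0861 − 0.05944 = 0.02666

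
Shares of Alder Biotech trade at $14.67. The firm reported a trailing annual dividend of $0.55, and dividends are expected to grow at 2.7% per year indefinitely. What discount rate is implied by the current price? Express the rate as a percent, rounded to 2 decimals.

Rearranging the constant-growth DDM: r = D₁/P₀ + g.
D₁ = 0.55 × (1 + 0.027) = 0.5648.
r = 0.5648 / 14.67 + 0.027 = 0.03850 + 0.027 = 0.06550

6.55%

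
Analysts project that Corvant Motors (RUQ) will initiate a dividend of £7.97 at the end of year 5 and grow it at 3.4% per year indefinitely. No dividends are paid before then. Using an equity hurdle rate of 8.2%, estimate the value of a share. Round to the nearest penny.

Deferred-dividend DDM. At t=4 the remaining stream is a growing perpetuity with first payment D_5 = 7.97.
V_4 = D_5/(r−g) = 7.97/(0.082−0.034) = 166.0417
P₀ = V_4/(1+r)^4 = 166.0417/(1+0.082)^4 = 121.1457

£121.15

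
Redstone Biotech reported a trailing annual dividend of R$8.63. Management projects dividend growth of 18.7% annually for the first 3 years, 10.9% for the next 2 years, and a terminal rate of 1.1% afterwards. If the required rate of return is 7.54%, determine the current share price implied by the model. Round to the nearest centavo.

R$249.70

Three-stage DDM. Project D₁…D_5; terminal Gordon value at t=5 with g = 0.011; discount at r = 0.0754.
D_1 = 10.2438
D_2 = 12.1594
D_3 = 14.4332
D_4 = 16.0064
D_5 = 17.7511
TV_5 = 17.9464/(0.0754−0.011) = 278.6707
P₀ = Σ Dₜ/(1+r)ᵗ + TV_5/(1+r)^5 = 249.7042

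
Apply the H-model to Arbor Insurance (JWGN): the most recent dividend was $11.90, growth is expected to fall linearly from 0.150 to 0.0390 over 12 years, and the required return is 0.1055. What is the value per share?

H-model: P₀ = D₀[(1+g_L) + H(g_S−g_L)]/(r−g_L), with H = 12/2 = 6.
P₀ = 11.90 × [(1+0.039) + 6×(0.15−0.039)] / (0.1055−0.039)
   = 11.90 × 1.7050 / 0.0665 = 305.1053

$305.11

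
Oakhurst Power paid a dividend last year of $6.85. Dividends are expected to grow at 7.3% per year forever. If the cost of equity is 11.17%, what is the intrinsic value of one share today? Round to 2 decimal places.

Gordon growth model: P₀ = D₁/(r − g). D₁ = 6.85 × (1 + 0.073) = 7.3500.
P₀ = 7.3500 / (0.1117 − 0.073) = 7.3500 / 0.0387 = 189.9238

$189.92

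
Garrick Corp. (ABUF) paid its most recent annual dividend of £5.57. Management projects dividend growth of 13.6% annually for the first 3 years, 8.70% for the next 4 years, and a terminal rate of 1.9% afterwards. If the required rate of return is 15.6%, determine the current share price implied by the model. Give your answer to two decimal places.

£65.05

Three-stage DDM. Project D₁…D_7; terminal Gordon value at t=7 with g = 0.019; discount at r = 0.156.
D_1 = 6.3275
D_2 = 7.1881
D_3 = 8.1656
D_4 = 8.8760
D_5 = 9.6483
D_6 = 10.4877
D_7 = 11.4001
TV_7 = 11.6167/(0.156−0.019) = 84.7934
P₀ = Σ Dₜ/(1+r)ᵗ + TV_7/(1+r)^7 = 65.0463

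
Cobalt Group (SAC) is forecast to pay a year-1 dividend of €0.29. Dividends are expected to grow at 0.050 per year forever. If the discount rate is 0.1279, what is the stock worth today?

€3.72

Gordon growth model: P₀ = D₁/(r − g), with D₁ = 0.29 given directly.
P₀ = 0.2900 / (0.1279 − 0.05) = 0.2900 / 0.0779 = 3.7227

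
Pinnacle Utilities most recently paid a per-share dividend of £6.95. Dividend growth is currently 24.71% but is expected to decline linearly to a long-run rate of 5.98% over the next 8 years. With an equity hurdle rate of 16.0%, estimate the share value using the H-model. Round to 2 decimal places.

H-model: P₀ = D₀[(1+g_L) + H(g_S−g_L)]/(r−g_L), with H = 8/2 = 4.
P₀ = 6.95 × [(1+0.0598) + 4×(0.2471−0.0598)] / (0.16−0.0598)
   = 6.95 × 1.8090 / 0.1002 = 125.4746

£125.47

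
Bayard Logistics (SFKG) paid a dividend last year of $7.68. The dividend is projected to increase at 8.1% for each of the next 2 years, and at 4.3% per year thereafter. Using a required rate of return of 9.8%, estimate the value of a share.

Two-stage DDM. Project D₁…D_2 at 0.081, terminal growth 0.043, discount at r = 0.098.
D_1 = 8.3021
D_2 = 8.9745
Terminal value at t=2: TV = D_3/(r−g) = 9.3605/(0.098−0.043) = 170.1901
P₀ = 8.3021/(1+0.098)^1 + 8.9745/(1+0.098)^2 + 170.1901/(1+0.098)^2 = 156.1709

$156.17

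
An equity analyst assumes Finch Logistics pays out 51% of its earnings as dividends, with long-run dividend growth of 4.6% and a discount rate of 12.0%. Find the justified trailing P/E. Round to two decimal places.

7.21

Justified trailing P/E = b(1+g)/(r−g) = 0.51×(1+0.046)/(0.12−0.046) = 7.2089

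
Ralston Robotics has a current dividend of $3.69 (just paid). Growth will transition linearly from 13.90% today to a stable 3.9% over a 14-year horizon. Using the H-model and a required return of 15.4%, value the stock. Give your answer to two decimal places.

H-model: P₀ = D₀[(1+g_L) + H(g_S−g_L)]/(r−g_L), with H = 14/2 = 7.
P₀ = 3.69 × [(1+0.039) + 7×(0.139−0.039)] / (0.154−0.039)
   = 3.69 × 1.7390 / 0.115 = 55.7992

$55.80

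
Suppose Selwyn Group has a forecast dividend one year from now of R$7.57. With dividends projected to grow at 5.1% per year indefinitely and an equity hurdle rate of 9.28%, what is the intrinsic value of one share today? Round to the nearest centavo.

R$181.10

Gordon growth model: P₀ = D₁/(r − g), with D₁ = 7.57 given directly.
P₀ = 7.5700 / (0.0928 − 0.051) = 7.5700 / 0.0418 = 181.1005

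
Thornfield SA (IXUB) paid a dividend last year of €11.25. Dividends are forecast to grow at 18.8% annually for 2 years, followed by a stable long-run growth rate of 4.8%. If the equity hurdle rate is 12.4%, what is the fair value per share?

Two-stage DDM. Project D₁…D_2 at 0.188, terminal growth 0.048, discount at r = 0.124.
D_1 = 13.3650
D_2 = 15.8776
Terminal value at t=2: TV = D_3/(r−g) = 16.6397/(0.124−0.048) = 218.9440
P₀ = 13.3650/(1+0.124)^1 + 15.8776/(1+0.124)^2 + 218.9440/(1+0.124)^2 = 197.7589

€197.76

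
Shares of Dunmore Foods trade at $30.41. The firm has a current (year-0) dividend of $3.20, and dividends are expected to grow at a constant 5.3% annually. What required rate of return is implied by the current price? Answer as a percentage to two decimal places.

16.38%

Rearranging the constant-growth DDM: r = D₁/P₀ + g.
D₁ = 3.20 × (1 + 0.053) = 3.3696.
r = 3.3696 / 30.41 + 0.053 = 0.11081 + 0.053 = 0.16381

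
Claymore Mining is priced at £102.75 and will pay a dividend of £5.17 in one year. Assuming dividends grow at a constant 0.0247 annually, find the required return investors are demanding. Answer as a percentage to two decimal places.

Rearranging the constant-growth DDM: r = D₁/P₀ + g.
r = 5.1700 / 102.75 + 0.0247 = 0.05032 + 0.0247 = 0.07502

7.50%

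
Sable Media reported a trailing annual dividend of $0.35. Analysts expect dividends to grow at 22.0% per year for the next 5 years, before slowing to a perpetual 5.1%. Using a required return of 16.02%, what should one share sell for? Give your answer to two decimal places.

Two-stage DDM. Project D₁…D_5 at 0.22, terminal growth 0.051, discount at r = 0.1602.
D_1 = 0.4270
D_2 = 0.5209
D_3 = 0.6355
D_4 = 0.7754
D_5 = 0.9459
Terminal value at t=5: TV = D_6/(r−g) = 0.9942/(0.1602−0.051) = 9.1043
P₀ = 0.4270/(1+0.1602)^1 + 0.5209/(1+0.1602)^2 + 0.6355/(1+0.1602)^3 + 0.7754/(1+0.1602)^4 + 0.9459/(1+0.1602)^5 + 9.1043/(1+0.1602)^5 = 6.3709

$6.37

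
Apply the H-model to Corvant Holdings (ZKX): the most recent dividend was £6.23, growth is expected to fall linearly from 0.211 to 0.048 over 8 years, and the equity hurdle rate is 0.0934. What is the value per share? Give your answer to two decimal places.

H-model: P₀ = D₀[(1+g_L) + H(g_S−g_L)]/(r−g_L), with H = 8/2 = 4.
P₀ = 6.23 × [(1+0.048) + 4×(0.211−0.048)] / (0.0934−0.048)
   = 6.23 × 1.7000 / 0.0454 = 233.2819

£233.28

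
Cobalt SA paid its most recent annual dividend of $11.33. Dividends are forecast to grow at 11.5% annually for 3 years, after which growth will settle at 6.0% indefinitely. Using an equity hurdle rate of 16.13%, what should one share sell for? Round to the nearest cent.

$136.29

Two-stage DDM. Project D₁…D_3 at 0.115, terminal growth 0.06, discount at r = 0.1613.
D_1 = 12.6329
D_2 = 14.0857
D_3 = 15.7056
Terminal value at t=3: TV = D_4/(r−g) = 16.6479/(0.1613−0.06) = 164.3429
P₀ = 12.6329/(1+0.1613)^1 + 14.0857/(1+0.1613)^2 + 15.7056/(1+0.1613)^3 + 164.3429/(1+0.1613)^3 = 136.2854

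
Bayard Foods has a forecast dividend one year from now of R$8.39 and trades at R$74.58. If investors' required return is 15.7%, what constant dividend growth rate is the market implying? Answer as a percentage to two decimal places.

4.45%

From P₀ = D₁/(r − g), the implied growth is g = r − D₁/P₀.
g = 0.157 − 8.39/74.58 = 0.157 − 0.11250 = 0.04450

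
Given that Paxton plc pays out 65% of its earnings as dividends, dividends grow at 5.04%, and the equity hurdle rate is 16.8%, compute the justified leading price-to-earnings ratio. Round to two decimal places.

5.53

Justified leading P/E = b/(r−g) = 0.65/(0.168−0.0504) = 5.5272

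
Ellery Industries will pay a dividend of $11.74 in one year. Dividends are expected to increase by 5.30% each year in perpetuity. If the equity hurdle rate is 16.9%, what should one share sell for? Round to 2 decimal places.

$101.21

Gordon growth model: P₀ = D₁/(r − g), with D₁ = 11.74 given directly.
P₀ = 11.7400 / (0.169 − 0.053) = 11.7400 / 0.116 = 101.2069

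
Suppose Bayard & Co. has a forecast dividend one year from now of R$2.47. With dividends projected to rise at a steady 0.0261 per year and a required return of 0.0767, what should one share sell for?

Gordon growth model: P₀ = D₁/(r − g), with D₁ = 2.47 given directly.
P₀ = 2.4700 / (0.0767 − 0.0261) = 2.4700 / 0.0506 = 48.8142

R$48.81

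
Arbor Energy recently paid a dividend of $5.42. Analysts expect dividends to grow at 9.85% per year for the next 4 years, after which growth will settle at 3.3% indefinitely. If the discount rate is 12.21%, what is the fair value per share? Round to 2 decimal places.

Two-stage DDM. Project D₁…D_4 at 0.0985, terminal growth 0.033, discount at r = 0.1221.
D_1 = 5.9539
D_2 = 6.5403
D_3 = 7.1845
D_4 = 7.8922
Terminal value at t=4: TV = D_5/(r−g) = 8.1527/(0.1221−0.033) = 91.5002
P₀ = 5.9539/(1+0.1221)^1 + 6.5403/(1+0.1221)^2 + 7.1845/(1+0.1221)^3 + 7.8922/(1+0.1221)^4 + 91.5002/(1+0.1221)^4 = 78.2797

$78.28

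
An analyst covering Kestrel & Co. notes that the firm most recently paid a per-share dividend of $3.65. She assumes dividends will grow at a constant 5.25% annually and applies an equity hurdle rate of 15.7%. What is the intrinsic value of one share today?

Gordon growth model: P₀ = D₁/(r − g). D₁ = 3.65 × (1 + 0.0525) = 3.8416.
P₀ = 3.8416 / (0.157 − 0.0525) = 3.8416 / 0.1045 = 36.7620

$36.76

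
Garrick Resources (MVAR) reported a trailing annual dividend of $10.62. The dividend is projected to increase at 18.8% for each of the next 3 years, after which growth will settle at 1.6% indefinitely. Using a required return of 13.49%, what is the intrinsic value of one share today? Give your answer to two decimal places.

Two-stage DDM. Project D₁…D_3 at 0.188, terminal growth 0.016, discount at r = 0.1349.
D_1 = 12.6166
D_2 = 14.9885
D_3 = 17.8063
Terminal value at t=3: TV = D_4/(r−g) = 18.0912/(0.1349−0.016) = 152.1548
P₀ = 12.6166/(1+0.1349)^1 + 14.9885/(1+0.1349)^2 + 17.8063/(1+0.1349)^3 + 152.1548/(1+0.1349)^3 = 139.0264

$139.03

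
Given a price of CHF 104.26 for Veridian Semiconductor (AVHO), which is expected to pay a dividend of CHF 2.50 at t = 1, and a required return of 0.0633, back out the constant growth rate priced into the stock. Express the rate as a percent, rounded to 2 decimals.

3.93%

From P₀ = D₁/(r − g), the implied growth is g = r − D₁/P₀.
g = 0.0633 − 2.50/104.26 = 0.0633 − 0.02398 = 0.03932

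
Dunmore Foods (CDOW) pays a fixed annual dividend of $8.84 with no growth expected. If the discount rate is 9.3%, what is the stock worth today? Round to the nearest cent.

Zero-growth DDM (perpetuity): P₀ = D/r = 8.84 / 0.093 = 95.0538

$95.05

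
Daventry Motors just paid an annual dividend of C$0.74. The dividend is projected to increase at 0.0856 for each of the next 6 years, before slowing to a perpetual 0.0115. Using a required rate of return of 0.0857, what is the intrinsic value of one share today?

Two-stage DDM. Project D₁…D_6 at 0.0856, terminal growth 0.0115, discount at r = 0.0857.
D_1 = 0.8033
D_2 = 0.8721
D_3 = 0.9468
D_4 = 1.0278
D_5 = 1.1158
D_6 = 1.2113
Terminal value at t=6: TV = D_7/(r−g) = 1.2252/(0.0857−0.0115) = 16.5125
P₀ = 0.8033/(1+0.0857)^1 + 0.8721/(1+0.0857)^2 + 0.9468/(1+0.0857)^3 + 1.0278/(1+0.0857)^4 + 1.1158/(1+0.0857)^5 + 1.2113/(1+0.0857)^6 + 16.5125/(1+0.0857)^6 = 14.5207

C$14.52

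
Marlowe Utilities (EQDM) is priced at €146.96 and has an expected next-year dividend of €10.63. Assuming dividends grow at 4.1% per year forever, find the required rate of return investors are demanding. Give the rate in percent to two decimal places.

Rearranging the constant-growth DDM: r = D₁/P₀ + g.
r = 10.6300 / 146.96 + 0.041 = 0.07233 + 0.041 = 0.11333

11.33%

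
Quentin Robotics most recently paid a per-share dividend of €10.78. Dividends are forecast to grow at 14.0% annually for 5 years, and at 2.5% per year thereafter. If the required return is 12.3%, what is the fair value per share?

€177.94

Two-stage DDM. Project D₁…D_5 at 0.14, terminal growth 0.025, discount at r = 0.123.
D_1 = 12.2892
D_2 = 14.0097
D_3 = 15.9710
D_4 = 18.2070
D_5 = 20.7560
Terminal value at t=5: TV = D_6/(r−g) = 21.2749/(0.123−0.025) = 217.0905
P₀ = 12.2892/(1+0.123)^1 + 14.0097/(1+0.123)^2 + 15.9710/(1+0.123)^3 + 18.2070/(1+0.123)^4 + 20.7560/(1+0.123)^5 + 217.0905/(1+0.123)^5 = 177.9442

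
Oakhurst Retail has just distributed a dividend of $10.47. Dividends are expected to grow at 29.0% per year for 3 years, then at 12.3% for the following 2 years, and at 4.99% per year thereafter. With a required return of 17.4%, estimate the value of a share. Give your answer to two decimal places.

$171.56

Three-stage DDM. Project D₁…D_5; terminal Gordon value at t=5 with g = 0.0499; discount at r = 0.174.
D_1 = 13.5063
D_2 = 17.4231
D_3 = 22.4758
D_4 = 25.2404
D_5 = 28.3449
TV_5 = 29.7593/(0.174−0.0499) = 239.8013
P₀ = Σ Dₜ/(1+r)ᵗ + TV_5/(1+r)^5 = 171.5580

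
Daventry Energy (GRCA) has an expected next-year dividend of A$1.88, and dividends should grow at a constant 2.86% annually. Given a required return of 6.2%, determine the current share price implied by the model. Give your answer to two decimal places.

A$56.29

Gordon growth model: P₀ = D₁/(r − g), with D₁ = 1.88 given directly.
P₀ = 1.8800 / (0.062 − 0.0286) = 1.8800 / 0.0334 = 56.2874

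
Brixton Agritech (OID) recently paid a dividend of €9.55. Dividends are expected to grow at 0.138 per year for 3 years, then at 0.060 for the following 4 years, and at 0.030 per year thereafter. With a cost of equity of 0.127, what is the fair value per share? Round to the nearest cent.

€144.74

Three-stage DDM. Project D₁…D_7; terminal Gordon value at t=7 with g = 0.03; discount at r = 0.127.
D_1 = 10.8679
D_2 = 12.3677
D_3 = 14.0744
D_4 = 14.9189
D_5 = 15.8140
D_6 = 16.7628
D_7 = 17.7686
TV_7 = 18.3017/(0.127−0.03) = 188.6771
P₀ = Σ Dₜ/(1+r)ᵗ + TV_7/(1+r)^7 = 144.7400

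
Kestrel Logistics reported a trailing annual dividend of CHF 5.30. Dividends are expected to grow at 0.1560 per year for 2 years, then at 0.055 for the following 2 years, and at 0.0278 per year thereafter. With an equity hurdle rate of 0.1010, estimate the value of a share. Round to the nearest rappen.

CHF 97.70

Three-stage DDM. Project D₁…D_4; terminal Gordon value at t=4 with g = 0.0278; discount at r = 0.101.
D_1 = 6.1268
D_2 = 7.0826
D_3 = 7.4721
D_4 = 7.8831
TV_4 = 8.1022/(0.101−0.0278) = 110.6863
P₀ = Σ Dₜ/(1+r)ᵗ + TV_4/(1+r)^4 = 97.6968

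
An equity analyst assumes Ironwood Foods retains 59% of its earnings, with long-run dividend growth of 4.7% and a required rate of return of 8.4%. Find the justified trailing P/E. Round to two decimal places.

Payout ratio b = 1 − 0.59 = 0.41.
Justified trailing P/E = b(1+g)/(r−g) = 0.41×(1+0.047)/(0.084−0.047) = 11.6019

11.60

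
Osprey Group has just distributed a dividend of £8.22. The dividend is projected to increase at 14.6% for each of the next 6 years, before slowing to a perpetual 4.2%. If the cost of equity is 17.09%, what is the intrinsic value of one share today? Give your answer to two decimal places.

Two-stage DDM. Project D₁…D_6 at 0.146, terminal growth 0.042, discount at r = 0.1709.
D_1 = 9.4201
D_2 = 10.7955
D_3 = 12.3716
D_4 = 14.1778
D_5 = 16.2478
D_6 = 18.6200
Terminal value at t=6: TV = D_7/(r−g) = 19.4020/(0.1709−0.042) = 150.5200
P₀ = 9.4201/(1+0.1709)^1 + 10.7955/(1+0.1709)^2 + 12.3716/(1+0.1709)^3 + 14.1778/(1+0.1709)^4 + 16.2478/(1+0.1709)^5 + 18.6200/(1+0.1709)^6 + 150.5200/(1+0.1709)^6 = 104.1849

£104.18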